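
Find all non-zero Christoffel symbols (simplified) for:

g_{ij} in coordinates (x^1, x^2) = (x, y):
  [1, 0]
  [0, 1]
Using Γ^k_{ij} = (1/2) g^{km} (∂_i g_{mj} + ∂_j g_{mi} - ∂_m g_{ij}); the metric is diagonal, so only the m = k term contributes.
Every metric component is constant, so all ∂_m g_{ij} = 0 and every Christoffel symbol vanishes.
All Christoffel symbols are zero.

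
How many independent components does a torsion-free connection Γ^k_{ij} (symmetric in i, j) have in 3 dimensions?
Γ^k_{ij} has n choices for the upper index and n(n+1)/2 independent symmetric lower index pairs.
Total = 3 × 3×4/2 = 3 × 6 = 18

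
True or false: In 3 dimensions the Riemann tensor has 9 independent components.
n^2(n^2-1)/12 = 9·8/12 = 6 independent components for n = 3.
False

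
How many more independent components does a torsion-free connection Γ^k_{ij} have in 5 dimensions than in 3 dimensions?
Independent components in n dimensions: n × n(n+1)/2 = n^2(n+1)/2.
5D: 5 × 15 = 75
3D: 3 × 6 = 18
Difference = 75 - 18 = 57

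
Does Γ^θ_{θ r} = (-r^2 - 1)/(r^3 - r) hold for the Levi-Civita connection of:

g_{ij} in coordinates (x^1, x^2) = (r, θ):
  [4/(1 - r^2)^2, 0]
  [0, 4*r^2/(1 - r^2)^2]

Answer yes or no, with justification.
Γ^θ_{θ r} = (1/2) g^{θθ} (∂_θ g_{θr} + ∂_r g_{θθ} - ∂_θ g_{θr}) = (1/2)((1 - r^2)^2/(4*r^2))((0) + (-8*(r^3 + r)/(r^2 - 1)^3) - (0)) = (-r^2 - 1)/(r^3 - r)
This equals the proposed value (-r^2 - 1)/(r^3 - r).
Yes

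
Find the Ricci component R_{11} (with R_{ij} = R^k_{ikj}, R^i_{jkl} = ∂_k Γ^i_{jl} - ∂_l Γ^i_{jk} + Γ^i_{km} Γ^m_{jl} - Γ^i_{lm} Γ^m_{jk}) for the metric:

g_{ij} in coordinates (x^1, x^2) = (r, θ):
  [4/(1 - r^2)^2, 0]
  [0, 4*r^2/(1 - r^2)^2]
Non-zero Christoffel symbols (Γ^k_{ij} = Γ^k_{ji}):
Γ^r_{r r} = 2*r/(1 - r^2)
Γ^r_{θ θ} = (r^3 + r)/(r^2 - 1)
Γ^θ_{r θ} = (-r^2 - 1)/(r^3 - r)
R^r_{r r r} = 0 (a repeated index in an antisymmetric pair)
R^θ_{r θ r} = ∂_θ Γ^θ_{r r} - ∂_r Γ^θ_{r θ} + Γ^θ_{θ m} Γ^m_{r r} - Γ^θ_{r m} Γ^m_{r θ}
  = (0) - ((r^4 + 4*r^2 - 1)/(r^3 - r)^2) + (2*(r^2 + 1)/(r^2 - 1)^2) - ((r^2 + 1)^2/(r^3 - r)^2) = -4/(r^2 - 1)^2
R_{rr} = R^r_{r r r} + R^θ_{r θ r} = (0) + (-4/(r^2 - 1)^2) = -4/(r^2 - 1)^2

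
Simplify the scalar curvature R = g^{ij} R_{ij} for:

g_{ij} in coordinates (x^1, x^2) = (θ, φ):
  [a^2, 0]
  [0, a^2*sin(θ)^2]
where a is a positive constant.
Non-zero Christoffel symbols (Γ^k_{ij} = Γ^k_{ji}):
Γ^θ_{φ φ} = -sin(2*θ)/2
Γ^φ_{θ φ} = 1/tan(θ)
Ricci tensor (R_{ij} = R^k_{ikj}): R_{θθ} = 1, R_{θφ} = 0, R_{φφ} = sin(θ)^2
Inverse metric: g^{θθ} = 1/a^2, g^{φφ} = 1/(a^2*sin(θ)^2)
R = g^{ij} R_{ij} = (1/a^2)(1) + (1/(a^2*sin(θ)^2))(sin(θ)^2) = 2/a^2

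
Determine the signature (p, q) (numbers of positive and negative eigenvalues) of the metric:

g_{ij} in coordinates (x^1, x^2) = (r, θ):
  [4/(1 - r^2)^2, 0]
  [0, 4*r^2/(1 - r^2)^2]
The metric is diagonal, so its eigenvalues are the diagonal entries: 4/(1 - r^2)^2, 4*r^2/(1 - r^2)^2 (at a generic point, where coordinate-dependent entries are positive).
2 positive, 0 negative.
(2, 0) - Riemannian (positive definite)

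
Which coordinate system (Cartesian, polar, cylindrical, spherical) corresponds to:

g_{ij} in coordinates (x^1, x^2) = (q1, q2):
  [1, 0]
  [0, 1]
All components are constant and the metric is the identity, i.e. orthonormal rectilinear coordinates.
Cartesian (2D) coordinates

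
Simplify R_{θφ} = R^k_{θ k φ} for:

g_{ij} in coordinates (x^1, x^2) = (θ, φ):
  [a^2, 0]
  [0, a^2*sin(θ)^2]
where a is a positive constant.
Non-zero Christoffel symbols (Γ^k_{ij} = Γ^k_{ji}):
Γ^θ_{φ φ} = -sin(2*θ)/2
Γ^φ_{θ φ} = 1/tan(θ)
R^θ_{θ θ φ} = 0 (a repeated index in an antisymmetric pair)
R^φ_{θ φ φ} = 0 (a repeated index in an antisymmetric pair)
R_{θφ} = R^θ_{θ θ φ} + R^φ_{θ φ φ} = (0) + (0) = 0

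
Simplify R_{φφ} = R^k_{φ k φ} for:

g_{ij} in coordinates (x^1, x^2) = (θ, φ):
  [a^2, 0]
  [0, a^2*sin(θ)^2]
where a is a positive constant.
Non-zero Christoffel symbols (Γ^k_{ij} = Γ^k_{ji}):
Γ^θ_{φ φ} = -sin(2*θ)/2
Γ^φ_{θ φ} = 1/tan(θ)
R^θ_{φ θ φ} = ∂_θ Γ^θ_{φ φ} - ∂_φ Γ^θ_{φ θ} + Γ^θ_{θ m} Γ^m_{φ φ} - Γ^θ_{φ m} Γ^m_{φ θ}
  = (-cos(2*θ)) - (0) + (0) - (-cos(θ)^2) = sin(θ)^2
R^φ_{φ φ φ} = 0 (a repeated index in an antisymmetric pair)
R_{φφ} = R^θ_{φ θ φ} + R^φ_{φ φ φ} = (sin(θ)^2) + (0) = sin(θ)^2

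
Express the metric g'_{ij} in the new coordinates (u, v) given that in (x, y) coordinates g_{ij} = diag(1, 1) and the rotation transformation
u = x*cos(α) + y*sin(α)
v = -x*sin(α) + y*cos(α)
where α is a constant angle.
Invert the transformation: x = u*cos(α) - v*sin(α), y = u*sin(α) + v*cos(α)
g'_{ij} = (∂x^k/∂x'^i)(∂x^l/∂x'^j) g_{kl}; with g_{kl} = δ_{kl} this is Σ_k (∂x^k/∂x'^i)(∂x^k/∂x'^j).
Jacobian: ∂x/∂u = cos(α), ∂x/∂v = -sin(α), ∂y/∂u = sin(α), ∂y/∂v = cos(α)
g'_{uu} = (cos(α))(cos(α)) + (sin(α))(sin(α)) = 1
g'_{uv} = (cos(α))(-sin(α)) + (sin(α))(cos(α)) = 0
g'_{vv} = (-sin(α))(-sin(α)) + (cos(α))(cos(α)) = 1
g'_{ij} = diag(1, 1)
The Euclidean metric is invariant under rotations.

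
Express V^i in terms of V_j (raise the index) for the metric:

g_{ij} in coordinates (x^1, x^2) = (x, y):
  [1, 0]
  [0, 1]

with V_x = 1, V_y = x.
Inverse metric (diagonal): g^{xx} = 1, g^{yy} = 1
V^i = g^{ij} V_j:
V^x = (1)(1) + (0)(x) = 1
V^y = (0)(1) + (1)(x) = x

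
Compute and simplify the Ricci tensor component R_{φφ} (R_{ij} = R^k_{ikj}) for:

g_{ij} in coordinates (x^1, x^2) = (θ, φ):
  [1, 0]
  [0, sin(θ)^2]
Non-zero Christoffel symbols (Γ^k_{ij} = Γ^k_{ji}):
Γ^θ_{φ φ} = -sin(2*θ)/2
Γ^φ_{θ φ} = 1/tan(θ)
R^θ_{φ θ φ} = ∂_θ Γ^θ_{φ φ} - ∂_φ Γ^θ_{φ θ} + Γ^θ_{θ m} Γ^m_{φ φ} - Γ^θ_{φ m} Γ^m_{φ θ}
  = (-cos(2*θ)) - (0) + (0) - (-cos(θ)^2) = sin(θ)^2
R^φ_{φ φ φ} = 0 (a repeated index in an antisymmetric pair)
R_{φφ} = R^θ_{φ θ φ} + R^φ_{φ φ φ} = (sin(θ)^2) + (0) = sin(θ)^2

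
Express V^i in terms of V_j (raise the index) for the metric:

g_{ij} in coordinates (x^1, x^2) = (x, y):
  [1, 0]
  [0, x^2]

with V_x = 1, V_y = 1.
Inverse metric (diagonal): g^{xx} = 1, g^{yy} = 1/x^2
V^i = g^{ij} V_j:
V^x = (1)(1) + (0)(1) = 1
V^y = (0)(1) + (1/x^2)(1) = 1/x^2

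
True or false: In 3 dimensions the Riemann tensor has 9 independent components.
n^2(n^2-1)/12 = 9·8/12 = 6 independent components for n = 3.
False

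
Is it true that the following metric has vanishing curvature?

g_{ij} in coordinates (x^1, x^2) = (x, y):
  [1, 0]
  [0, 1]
All metric components are constant, so every Christoffel symbol vanishes and R^i_{jkl} = 0.
Yes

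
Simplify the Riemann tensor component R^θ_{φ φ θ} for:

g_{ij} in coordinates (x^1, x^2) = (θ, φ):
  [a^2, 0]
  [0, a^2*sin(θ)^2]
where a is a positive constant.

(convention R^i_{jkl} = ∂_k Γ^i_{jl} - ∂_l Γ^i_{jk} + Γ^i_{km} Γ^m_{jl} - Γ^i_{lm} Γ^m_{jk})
Non-zero Christoffel symbols (Γ^k_{ij} = Γ^k_{ji}):
Γ^θ_{φ φ} = -sin(2*θ)/2
Γ^φ_{θ φ} = 1/tan(θ)
R^θ_{φ φ θ} = ∂_φ Γ^θ_{φ θ} - ∂_θ Γ^θ_{φ φ} + Γ^θ_{φ m} Γ^m_{φ θ} - Γ^θ_{θ m} Γ^m_{φ φ}
  = (0) - (-cos(2*θ)) + (-cos(θ)^2) - (0) = -sin(θ)^2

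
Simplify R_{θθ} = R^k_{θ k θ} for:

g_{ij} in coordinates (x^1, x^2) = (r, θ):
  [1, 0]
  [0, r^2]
Non-zero Christoffel symbols (Γ^k_{ij} = Γ^k_{ji}):
Γ^r_{θ θ} = -r
Γ^θ_{r θ} = 1/r
R^r_{θ r θ} = ∂_r Γ^r_{θ θ} - ∂_θ Γ^r_{θ r} + Γ^r_{r m} Γ^m_{θ θ} - Γ^r_{θ m} Γ^m_{θ r}
  = (-1) - (0) + (0) - (-1) = 0
R^θ_{θ θ θ} = 0 (a repeated index in an antisymmetric pair)
R_{θθ} = R^r_{θ r θ} + R^θ_{θ θ θ} = (0) + (0) = 0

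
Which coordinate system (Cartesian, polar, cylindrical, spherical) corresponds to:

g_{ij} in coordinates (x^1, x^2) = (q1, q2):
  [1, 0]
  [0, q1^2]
The line element ds^2 = dq1^2 + q1^2 dq2^2 is dr^2 + r^2 dθ^2 with q1 = r, q2 = θ.
polar coordinates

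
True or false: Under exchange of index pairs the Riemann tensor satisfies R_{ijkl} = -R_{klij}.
The pair-exchange symmetry has a plus sign: R_{ijkl} = +R_{klij}.
False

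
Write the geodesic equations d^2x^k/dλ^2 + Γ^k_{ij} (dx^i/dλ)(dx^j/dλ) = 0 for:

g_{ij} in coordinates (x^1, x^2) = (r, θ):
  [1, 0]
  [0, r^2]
Geodesic equation: d^2x^k/dλ^2 + Γ^k_{ij} (dx^i/dλ)(dx^j/dλ) = 0.
Non-zero Christoffel symbols:
Γ^r_{θ θ} = -r
Γ^θ_{r θ} = 1/r
Substituting (the symmetric pair Γ^k_{ij}, Γ^k_{ji} combines into a factor 2):
d^2r/dλ^2 - r (dθ/dλ)^2 = 0
d^2θ/dλ^2 + (2/r) (dr/dλ)(dθ/dλ) = 0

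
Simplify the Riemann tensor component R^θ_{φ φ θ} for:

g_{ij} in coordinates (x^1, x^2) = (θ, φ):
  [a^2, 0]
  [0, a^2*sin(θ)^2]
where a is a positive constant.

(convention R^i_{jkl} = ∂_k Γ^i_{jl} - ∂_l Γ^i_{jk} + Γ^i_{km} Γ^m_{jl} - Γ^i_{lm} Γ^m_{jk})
Non-zero Christoffel symbols (Γ^k_{ij} = Γ^k_{ji}):
Γ^θ_{φ φ} = -sin(2*θ)/2
Γ^φ_{θ φ} = 1/tan(θ)
R^θ_{φ φ θ} = ∂_φ Γ^θ_{φ θ} - ∂_θ Γ^θ_{φ φ} + Γ^θ_{φ m} Γ^m_{φ θ} - Γ^θ_{θ m} Γ^m_{φ φ}
  = (0) - (-cos(2*θ)) + (-cos(θ)^2) - (0) = -sin(θ)^2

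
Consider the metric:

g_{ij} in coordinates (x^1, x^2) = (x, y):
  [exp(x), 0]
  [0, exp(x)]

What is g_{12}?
With x^1 = x, x^2 = y, g_{12} = g_{xy} is the row-1, column-2 entry of the matrix.
g_{12} = 0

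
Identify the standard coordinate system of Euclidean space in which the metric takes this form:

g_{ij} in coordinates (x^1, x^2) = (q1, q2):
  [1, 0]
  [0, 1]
All components are constant and the metric is the identity, i.e. orthonormal rectilinear coordinates.
Cartesian (2D) coordinates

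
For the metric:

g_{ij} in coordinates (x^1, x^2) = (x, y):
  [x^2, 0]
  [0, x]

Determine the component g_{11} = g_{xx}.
With x^1 = x, x^2 = y, g_{11} = g_{xx} is the row-1, column-1 entry of the matrix.
g_{11} = x^2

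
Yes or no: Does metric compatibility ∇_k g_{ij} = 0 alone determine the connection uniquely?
One also needs vanishing torsion; metric compatibility plus torsion-freeness singles out the Levi-Civita connection.
No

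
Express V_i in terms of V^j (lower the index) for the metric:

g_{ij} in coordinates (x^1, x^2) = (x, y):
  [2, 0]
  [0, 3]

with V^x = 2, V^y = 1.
V_i = g_{ij} V^j:
V_x = (2)(2) + (0)(1) = 4
V_y = (0)(2) + (3)(1) = 3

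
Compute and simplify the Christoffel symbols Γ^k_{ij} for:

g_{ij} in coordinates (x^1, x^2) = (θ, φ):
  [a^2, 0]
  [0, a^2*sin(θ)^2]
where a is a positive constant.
Using Γ^k_{ij} = (1/2) g^{km} (∂_i g_{mj} + ∂_j g_{mi} - ∂_m g_{ij}); the metric is diagonal, so only the m = k term contributes.
Non-zero symbols (using the symmetry Γ^k_{ij} = Γ^k_{ji}):
Γ^θ_{φ φ} = (1/2) g^{θθ} (∂_φ g_{θφ} + ∂_φ g_{θφ} - ∂_θ g_{φφ}) = (1/2)(1/a^2)((0) + (0) - (a^2*sin(2*θ))) = -sin(2*θ)/2
Γ^φ_{θ φ} = (1/2) g^{φφ} (∂_θ g_{φφ} + ∂_φ g_{φθ} - ∂_φ g_{θφ}) = (1/2)(1/(a^2*sin(θ)^2))((a^2*sin(2*θ)) + (0) - (0)) = 1/tan(θ)
All other Christoffel symbols are zero.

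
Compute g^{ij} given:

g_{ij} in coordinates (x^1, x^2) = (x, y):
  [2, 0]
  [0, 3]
The metric is diagonal, so g^{ij} is diagonal with entries 1/g_{ii}: diag(1/2, 1/3).
g^{ij}:
  [1/2, 0]
  [0, 1/3]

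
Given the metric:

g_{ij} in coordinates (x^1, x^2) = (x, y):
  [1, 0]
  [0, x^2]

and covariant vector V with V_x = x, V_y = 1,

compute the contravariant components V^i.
Inverse metric (diagonal): g^{xx} = 1, g^{yy} = 1/x^2
V^i = g^{ij} V_j:
V^x = (1)(x) + (0)(1) = x
V^y = (0)(x) + (1/x^2)(1) = 1/x^2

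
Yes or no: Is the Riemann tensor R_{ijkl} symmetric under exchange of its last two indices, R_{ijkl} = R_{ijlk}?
It is antisymmetric in the last pair: R_{ijkl} = -R_{ijlk}.
No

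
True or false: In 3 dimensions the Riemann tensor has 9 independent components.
n^2(n^2-1)/12 = 9·8/12 = 6 independent components for n = 3.
False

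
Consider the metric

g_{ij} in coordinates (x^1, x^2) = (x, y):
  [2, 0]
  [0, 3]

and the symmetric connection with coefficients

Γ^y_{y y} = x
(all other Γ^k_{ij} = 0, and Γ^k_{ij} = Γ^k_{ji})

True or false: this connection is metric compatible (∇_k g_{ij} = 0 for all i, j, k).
Using ∇_k g_{ij} = ∂_k g_{ij} - Γ^m_{ki} g_{mj} - Γ^m_{kj} g_{im}:
∇_y g_{yy} = (0) - (3*x) - (3*x) = -6*x ≠ 0
So the connection is not metric compatible (it is not the Levi-Civita connection).
False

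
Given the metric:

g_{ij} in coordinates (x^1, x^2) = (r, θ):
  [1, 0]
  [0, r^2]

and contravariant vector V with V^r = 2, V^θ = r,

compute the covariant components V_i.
V_i = g_{ij} V^j:
V_r = (1)(2) + (0)(r) = 2
V_θ = (0)(2) + (r^2)(r) = r^3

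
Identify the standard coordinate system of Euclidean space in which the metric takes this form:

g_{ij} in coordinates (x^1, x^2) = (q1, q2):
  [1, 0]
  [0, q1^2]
The line element ds^2 = dq1^2 + q1^2 dq2^2 is dr^2 + r^2 dθ^2 with q1 = r, q2 = θ.
polar coordinates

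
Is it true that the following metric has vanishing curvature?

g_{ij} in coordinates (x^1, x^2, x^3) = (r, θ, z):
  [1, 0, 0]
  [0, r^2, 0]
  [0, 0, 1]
Non-zero Christoffel symbols:
Γ^r_{θ θ} = -r
Γ^θ_{r θ} = 1/r
Ricci tensor: R_{rr} = 0, R_{rθ} = 0, R_{rz} = 0, R_{θθ} = 0, R_{θz} = 0, R_{zz} = 0
All R_{ij} vanish; in 3 dimensions the Riemann tensor is fully determined by the Ricci tensor, so R^i_{jkl} = 0: the metric is flat (curvilinear coordinates on flat space).
Yes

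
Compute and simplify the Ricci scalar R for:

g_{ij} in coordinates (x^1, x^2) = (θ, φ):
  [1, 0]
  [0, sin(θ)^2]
Non-zero Christoffel symbols (Γ^k_{ij} = Γ^k_{ji}):
Γ^θ_{φ φ} = -sin(2*θ)/2
Γ^φ_{θ φ} = 1/tan(θ)
Ricci tensor (R_{ij} = R^k_{ikj}): R_{θθ} = 1, R_{θφ} = 0, R_{φφ} = sin(θ)^2
Inverse metric: g^{θθ} = 1, g^{φφ} = 1/sin(θ)^2
R = g^{ij} R_{ij} = (1)(1) + (1/sin(θ)^2)(sin(θ)^2) = 2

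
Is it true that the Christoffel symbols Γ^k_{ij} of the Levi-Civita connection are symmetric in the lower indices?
The Levi-Civita connection is torsion-free, which is exactly Γ^k_{ij} = Γ^k_{ji}.
Yes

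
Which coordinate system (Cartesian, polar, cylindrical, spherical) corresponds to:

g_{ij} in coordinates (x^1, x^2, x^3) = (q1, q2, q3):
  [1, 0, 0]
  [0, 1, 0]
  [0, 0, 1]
All components are constant and the metric is the identity, i.e. orthonormal rectilinear coordinates.
Cartesian (3D) coordinates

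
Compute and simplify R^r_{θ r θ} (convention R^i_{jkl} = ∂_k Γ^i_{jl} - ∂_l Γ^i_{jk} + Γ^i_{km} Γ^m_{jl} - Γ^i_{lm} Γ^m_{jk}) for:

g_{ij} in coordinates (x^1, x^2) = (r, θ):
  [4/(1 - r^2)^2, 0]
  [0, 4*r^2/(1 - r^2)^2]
Non-zero Christoffel symbols (Γ^k_{ij} = Γ^k_{ji}):
Γ^r_{r r} = 2*r/(1 - r^2)
Γ^r_{θ θ} = (r^3 + r)/(r^2 - 1)
Γ^θ_{r θ} = (-r^2 - 1)/(r^3 - r)
R^r_{θ r θ} = ∂_r Γ^r_{θ θ} - ∂_θ Γ^r_{θ r} + Γ^r_{r m} Γ^m_{θ θ} - Γ^r_{θ m} Γ^m_{θ r}
  = ((r^4 - 4*r^2 - 1)/(r^2 - 1)^2) - (0) + (-2*r^2*(r^2 + 1)/(r^2 - 1)^2) - (-(r^2 + 1)^2/(r^2 - 1)^2) = -4*r^2/(r^2 - 1)^2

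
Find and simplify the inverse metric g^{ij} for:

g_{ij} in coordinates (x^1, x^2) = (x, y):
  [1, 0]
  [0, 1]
The metric is diagonal, so g^{ij} is diagonal with entries 1/g_{ii}: diag(1, 1).
g^{ij}:
  [1, 0]
  [0, 1]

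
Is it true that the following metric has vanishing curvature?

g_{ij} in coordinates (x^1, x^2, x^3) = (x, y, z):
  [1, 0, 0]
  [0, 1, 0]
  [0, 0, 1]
All metric components are constant, so every Christoffel symbol vanishes and R^i_{jkl} = 0.
Yes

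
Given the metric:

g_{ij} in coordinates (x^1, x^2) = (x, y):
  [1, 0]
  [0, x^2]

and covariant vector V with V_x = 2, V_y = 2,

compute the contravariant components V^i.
Inverse metric (diagonal): g^{xx} = 1, g^{yy} = 1/x^2
V^i = g^{ij} V_j:
V^x = (1)(2) + (0)(2) = 2
V^y = (0)(2) + (1/x^2)(2) = 2/x^2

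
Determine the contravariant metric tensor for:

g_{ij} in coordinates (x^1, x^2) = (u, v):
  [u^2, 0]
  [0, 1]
The metric is diagonal, so g^{ij} is diagonal with entries 1/g_{ii}: diag(1/(u^2), 1).
g^{ij}:
  [1/u^2, 0]
  [0, 1]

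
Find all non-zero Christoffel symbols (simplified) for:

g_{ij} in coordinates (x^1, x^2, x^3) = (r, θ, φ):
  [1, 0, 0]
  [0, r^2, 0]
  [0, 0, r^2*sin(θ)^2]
Using Γ^k_{ij} = (1/2) g^{km} (∂_i g_{mj} + ∂_j g_{mi} - ∂_m g_{ij}); the metric is diagonal, so only the m = k term contributes.
Non-zero symbols (using the symmetry Γ^k_{ij} = Γ^k_{ji}):
Γ^r_{θ θ} = (1/2) g^{rr} (∂_θ g_{rθ} + ∂_θ g_{rθ} - ∂_r g_{θθ}) = (1/2)(1)((0) + (0) - (2*r)) = -r
Γ^r_{φ φ} = (1/2) g^{rr} (∂_φ g_{rφ} + ∂_φ g_{rφ} - ∂_r g_{φφ}) = (1/2)(1)((0) + (0) - (2*r*sin(θ)^2)) = -r*sin(θ)^2
Γ^θ_{r θ} = (1/2) g^{θθ} (∂_r g_{θθ} + ∂_θ g_{θr} - ∂_θ g_{rθ}) = (1/2)(1/r^2)((2*r) + (0) - (0)) = 1/r
Γ^θ_{φ φ} = (1/2) g^{θθ} (∂_φ g_{θφ} + ∂_φ g_{θφ} - ∂_θ g_{φφ}) = (1/2)(1/r^2)((0) + (0) - (r^2*sin(2*θ))) = -sin(2*θ)/2
Γ^φ_{r φ} = (1/2) g^{φφ} (∂_r g_{φφ} + ∂_φ g_{φr} - ∂_φ g_{rφ}) = (1/2)(1/(r^2*sin(θ)^2))((2*r*sin(θ)^2) + (0) - (0)) = 1/r
Γ^φ_{θ φ} = (1/2) g^{φφ} (∂_θ g_{φφ} + ∂_φ g_{φθ} - ∂_φ g_{θφ}) = (1/2)(1/(r^2*sin(θ)^2))((r^2*sin(2*θ)) + (0) - (0)) = 1/tan(θ)
All other Christoffel symbols are zero.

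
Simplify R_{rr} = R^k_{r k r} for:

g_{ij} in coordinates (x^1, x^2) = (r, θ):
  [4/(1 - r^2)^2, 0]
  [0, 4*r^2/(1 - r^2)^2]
Non-zero Christoffel symbols (Γ^k_{ij} = Γ^k_{ji}):
Γ^r_{r r} = 2*r/(1 - r^2)
Γ^r_{θ θ} = (r^3 + r)/(r^2 - 1)
Γ^θ_{r θ} = (-r^2 - 1)/(r^3 - r)
R^r_{r r r} = 0 (a repeated index in an antisymmetric pair)
R^θ_{r θ r} = ∂_θ Γ^θ_{r r} - ∂_r Γ^θ_{r θ} + Γ^θ_{θ m} Γ^m_{r r} - Γ^θ_{r m} Γ^m_{r θ}
  = (0) - ((r^4 + 4*r^2 - 1)/(r^3 - r)^2) + (2*(r^2 + 1)/(r^2 - 1)^2) - ((r^2 + 1)^2/(r^3 - r)^2) = -4/(r^2 - 1)^2
R_{rr} = R^r_{r r r} + R^θ_{r θ r} = (0) + (-4/(r^2 - 1)^2) = -4/(r^2 - 1)^2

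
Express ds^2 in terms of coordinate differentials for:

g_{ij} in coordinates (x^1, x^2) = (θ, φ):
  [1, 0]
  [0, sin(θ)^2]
ds^2 = g_{ij} dx^i dx^j; only the non-zero components contribute.
ds^2 = dθ^2 + sin(θ)^2 dφ^2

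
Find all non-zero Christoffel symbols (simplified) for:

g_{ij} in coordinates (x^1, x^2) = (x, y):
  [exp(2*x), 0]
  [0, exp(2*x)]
Using Γ^k_{ij} = (1/2) g^{km} (∂_i g_{mj} + ∂_j g_{mi} - ∂_m g_{ij}); the metric is diagonal, so only the m = k term contributes.
Non-zero symbols (using the symmetry Γ^k_{ij} = Γ^k_{ji}):
Γ^x_{x x} = (1/2) g^{xx} (∂_x g_{xx} + ∂_x g_{xx} - ∂_x g_{xx}) = (1/2)(exp(-2*x))((2*exp(2*x)) + (2*exp(2*x)) - (2*exp(2*x))) = 1
Γ^x_{y y} = (1/2) g^{xx} (∂_y g_{xy} + ∂_y g_{xy} - ∂_x g_{yy}) = (1/2)(exp(-2*x))((0) + (0) - (2*exp(2*x))) = -1
Γ^y_{x y} = (1/2) g^{yy} (∂_x g_{yy} + ∂_y g_{yx} - ∂_y g_{xy}) = (1/2)(exp(-2*x))((2*exp(2*x)) + (0) - (0)) = 1
All other Christoffel symbols are zero.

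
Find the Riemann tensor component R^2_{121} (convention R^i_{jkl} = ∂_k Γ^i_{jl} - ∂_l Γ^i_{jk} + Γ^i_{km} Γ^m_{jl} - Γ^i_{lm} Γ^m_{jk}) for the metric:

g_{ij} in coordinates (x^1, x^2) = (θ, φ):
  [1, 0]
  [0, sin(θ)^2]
Non-zero Christoffel symbols (Γ^k_{ij} = Γ^k_{ji}):
Γ^θ_{φ φ} = -sin(2*θ)/2
Γ^φ_{θ φ} = 1/tan(θ)
R^φ_{θ φ θ} = ∂_φ Γ^φ_{θ θ} - ∂_θ Γ^φ_{θ φ} + Γ^φ_{φ m} Γ^m_{θ θ} - Γ^φ_{θ m} Γ^m_{θ φ}
  = (0) - (-1/sin(θ)^2) + (0) - (1/tan(θ)^2) = 1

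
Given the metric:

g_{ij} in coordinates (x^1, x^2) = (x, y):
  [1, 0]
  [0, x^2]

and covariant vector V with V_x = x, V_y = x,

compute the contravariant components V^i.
Inverse metric (diagonal): g^{xx} = 1, g^{yy} = 1/x^2
V^i = g^{ij} V_j:
V^x = (1)(x) + (0)(x) = x
V^y = (0)(x) + (1/x^2)(x) = 1/x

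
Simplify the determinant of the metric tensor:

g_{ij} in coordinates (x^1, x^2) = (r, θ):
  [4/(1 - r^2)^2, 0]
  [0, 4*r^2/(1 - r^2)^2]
For a 2×2 metric: det(g) = g_{11}·g_{22} - g_{12}·g_{21}
= (4/(1 - r^2)^2)·(4*r^2/(1 - r^2)^2) - (0)·(0)
= 16*r^2/(1 - r^2)^4 - 0
det(g) = 16*r^2/(1 - r^2)^4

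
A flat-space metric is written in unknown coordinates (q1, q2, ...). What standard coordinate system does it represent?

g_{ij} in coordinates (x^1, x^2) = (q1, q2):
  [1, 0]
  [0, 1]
All components are constant and the metric is the identity, i.e. orthonormal rectilinear coordinates.
Cartesian (2D) coordinates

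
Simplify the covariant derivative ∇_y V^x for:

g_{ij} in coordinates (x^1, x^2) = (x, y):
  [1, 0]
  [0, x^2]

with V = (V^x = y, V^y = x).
Non-zero Christoffel symbols:
Γ^x_{y y} = -x
Γ^y_{x y} = 1/x
∇_y V^x = ∂_y V^x + Γ^x_{y j} V^j
  = (1) + (0)(y) + (-x)(x)
  = 1 - x^2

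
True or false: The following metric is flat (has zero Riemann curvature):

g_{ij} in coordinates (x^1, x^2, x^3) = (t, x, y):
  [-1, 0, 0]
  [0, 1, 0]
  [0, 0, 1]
All metric components are constant, so every Christoffel symbol vanishes and R^i_{jkl} = 0.
True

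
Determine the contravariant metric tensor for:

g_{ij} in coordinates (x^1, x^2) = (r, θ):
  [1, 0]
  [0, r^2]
The metric is diagonal, so g^{ij} is diagonal with entries 1/g_{ii}: diag(1, 1/(r^2)).
g^{ij}:
  [1, 0]
  [0, 1/r^2]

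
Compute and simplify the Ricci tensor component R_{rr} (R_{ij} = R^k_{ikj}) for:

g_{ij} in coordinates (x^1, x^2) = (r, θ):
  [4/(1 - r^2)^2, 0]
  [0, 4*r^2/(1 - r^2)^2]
Non-zero Christoffel symbols (Γ^k_{ij} = Γ^k_{ji}):
Γ^r_{r r} = 2*r/(1 - r^2)
Γ^r_{θ θ} = (r^3 + r)/(r^2 - 1)
Γ^θ_{r θ} = (-r^2 - 1)/(r^3 - r)
R^r_{r r r} = 0 (a repeated index in an antisymmetric pair)
R^θ_{r θ r} = ∂_θ Γ^θ_{r r} - ∂_r Γ^θ_{r θ} + Γ^θ_{θ m} Γ^m_{r r} - Γ^θ_{r m} Γ^m_{r θ}
  = (0) - ((r^4 + 4*r^2 - 1)/(r^3 - r)^2) + (2*(r^2 + 1)/(r^2 - 1)^2) - ((r^2 + 1)^2/(r^3 - r)^2) = -4/(r^2 - 1)^2
R_{rr} = R^r_{r r r} + R^θ_{r θ r} = (0) + (-4/(r^2 - 1)^2) = -4/(r^2 - 1)^2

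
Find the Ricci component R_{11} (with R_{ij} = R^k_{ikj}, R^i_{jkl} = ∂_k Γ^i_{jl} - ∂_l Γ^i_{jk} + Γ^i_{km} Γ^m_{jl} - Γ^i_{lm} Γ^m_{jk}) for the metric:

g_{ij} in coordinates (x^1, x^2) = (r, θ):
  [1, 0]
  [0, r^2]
Non-zero Christoffel symbols (Γ^k_{ij} = Γ^k_{ji}):
Γ^r_{θ θ} = -r
Γ^θ_{r θ} = 1/r
R^r_{r r r} = 0 (a repeated index in an antisymmetric pair)
R^θ_{r θ r} = ∂_θ Γ^θ_{r r} - ∂_r Γ^θ_{r θ} + Γ^θ_{θ m} Γ^m_{r r} - Γ^θ_{r m} Γ^m_{r θ}
  = (0) - (-1/r^2) + (0) - (1/r^2) = 0
R_{rr} = R^r_{r r r} + R^θ_{r θ r} = (0) + (0) = 0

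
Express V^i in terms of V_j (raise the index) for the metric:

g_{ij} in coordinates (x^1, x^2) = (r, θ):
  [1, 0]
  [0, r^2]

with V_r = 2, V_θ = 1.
Inverse metric (diagonal): g^{rr} = 1, g^{θθ} = 1/r^2
V^i = g^{ij} V_j:
V^r = (1)(2) + (0)(1) = 2
V^θ = (0)(2) + (1/r^2)(1) = 1/r^2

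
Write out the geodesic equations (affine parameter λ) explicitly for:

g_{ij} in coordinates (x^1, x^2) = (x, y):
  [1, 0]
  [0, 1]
Geodesic equation: d^2x^k/dλ^2 + Γ^k_{ij} (dx^i/dλ)(dx^j/dλ) = 0.
All Christoffel symbols vanish, so the geodesics are straight lines:
d^2x/dλ^2 = 0
d^2y/dλ^2 = 0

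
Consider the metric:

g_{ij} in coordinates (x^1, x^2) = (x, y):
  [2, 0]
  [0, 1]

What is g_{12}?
With x^1 = x, x^2 = y, g_{12} = g_{xy} is the row-1, column-2 entry of the matrix.
g_{12} = 0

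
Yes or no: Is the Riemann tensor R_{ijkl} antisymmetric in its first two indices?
R_{ijkl} = -R_{jikl} (follows from metric compatibility).
Yes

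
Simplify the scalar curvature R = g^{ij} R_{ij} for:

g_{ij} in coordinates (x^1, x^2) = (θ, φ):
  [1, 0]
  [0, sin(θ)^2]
Non-zero Christoffel symbols (Γ^k_{ij} = Γ^k_{ji}):
Γ^θ_{φ φ} = -sin(2*θ)/2
Γ^φ_{θ φ} = 1/tan(θ)
Ricci tensor (R_{ij} = R^k_{ikj}): R_{θθ} = 1, R_{θφ} = 0, R_{φφ} = sin(θ)^2
Inverse metric: g^{θθ} = 1, g^{φφ} = 1/sin(θ)^2
R = g^{ij} R_{ij} = (1)(1) + (1/sin(θ)^2)(sin(θ)^2) = 2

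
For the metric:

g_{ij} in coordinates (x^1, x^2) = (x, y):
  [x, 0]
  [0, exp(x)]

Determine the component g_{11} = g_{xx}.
With x^1 = x, x^2 = y, g_{11} = g_{xx} is the row-1, column-1 entry of the matrix.
g_{11} = x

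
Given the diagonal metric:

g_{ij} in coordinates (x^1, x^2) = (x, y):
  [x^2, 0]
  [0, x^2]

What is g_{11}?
With x^1 = x, x^2 = y, g_{11} = g_{xx} is the row-1, column-1 entry of the matrix.
g_{11} = x^2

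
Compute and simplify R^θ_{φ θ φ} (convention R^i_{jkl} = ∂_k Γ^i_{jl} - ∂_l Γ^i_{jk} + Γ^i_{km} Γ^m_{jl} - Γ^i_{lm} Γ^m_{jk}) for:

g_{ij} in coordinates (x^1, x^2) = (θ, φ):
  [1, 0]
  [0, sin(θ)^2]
Non-zero Christoffel symbols (Γ^k_{ij} = Γ^k_{ji}):
Γ^θ_{φ φ} = -sin(2*θ)/2
Γ^φ_{θ φ} = 1/tan(θ)
R^θ_{φ θ φ} = ∂_θ Γ^θ_{φ φ} - ∂_φ Γ^θ_{φ θ} + Γ^θ_{θ m} Γ^m_{φ φ} - Γ^θ_{φ m} Γ^m_{φ θ}
  = (-cos(2*θ)) - (0) + (0) - (-cos(θ)^2) = sin(θ)^2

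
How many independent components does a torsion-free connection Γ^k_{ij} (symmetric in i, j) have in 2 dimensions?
Γ^k_{ij} has n choices for the upper index and n(n+1)/2 independent symmetric lower index pairs.
Total = 2 × 2×3/2 = 2 × 3 = 6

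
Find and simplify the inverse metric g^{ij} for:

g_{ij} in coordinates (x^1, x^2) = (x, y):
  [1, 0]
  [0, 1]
The metric is diagonal, so g^{ij} is diagonal with entries 1/g_{ii}: diag(1, 1).
g^{ij}:
  [1, 0]
  [0, 1]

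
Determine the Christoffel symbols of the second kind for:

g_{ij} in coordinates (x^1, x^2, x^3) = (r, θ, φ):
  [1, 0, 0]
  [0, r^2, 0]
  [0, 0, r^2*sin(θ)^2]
Using Γ^k_{ij} = (1/2) g^{km} (∂_i g_{mj} + ∂_j g_{mi} - ∂_m g_{ij}); the metric is diagonal, so only the m = k term contributes.
Non-zero symbols (using the symmetry Γ^k_{ij} = Γ^k_{ji}):
Γ^r_{θ θ} = (1/2) g^{rr} (∂_θ g_{rθ} + ∂_θ g_{rθ} - ∂_r g_{θθ}) = (1/2)(1)((0) + (0) - (2*r)) = -r
Γ^r_{φ φ} = (1/2) g^{rr} (∂_φ g_{rφ} + ∂_φ g_{rφ} - ∂_r g_{φφ}) = (1/2)(1)((0) + (0) - (2*r*sin(θ)^2)) = -r*sin(θ)^2
Γ^θ_{r θ} = (1/2) g^{θθ} (∂_r g_{θθ} + ∂_θ g_{θr} - ∂_θ g_{rθ}) = (1/2)(1/r^2)((2*r) + (0) - (0)) = 1/r
Γ^θ_{φ φ} = (1/2) g^{θθ} (∂_φ g_{θφ} + ∂_φ g_{θφ} - ∂_θ g_{φφ}) = (1/2)(1/r^2)((0) + (0) - (r^2*sin(2*θ))) = -sin(2*θ)/2
Γ^φ_{r φ} = (1/2) g^{φφ} (∂_r g_{φφ} + ∂_φ g_{φr} - ∂_φ g_{rφ}) = (1/2)(1/(r^2*sin(θ)^2))((2*r*sin(θ)^2) + (0) - (0)) = 1/r
Γ^φ_{θ φ} = (1/2) g^{φφ} (∂_θ g_{φφ} + ∂_φ g_{φθ} - ∂_φ g_{θφ}) = (1/2)(1/(r^2*sin(θ)^2))((r^2*sin(2*θ)) + (0) - (0)) = 1/tan(θ)
All other Christoffel symbols are zero.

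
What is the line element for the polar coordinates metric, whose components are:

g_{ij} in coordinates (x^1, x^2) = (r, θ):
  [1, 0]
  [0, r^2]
ds^2 = g_{ij} dx^i dx^j; only the non-zero components contribute.
ds^2 = dr^2 + r^2 dθ^2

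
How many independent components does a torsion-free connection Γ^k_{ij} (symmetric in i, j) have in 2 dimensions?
Γ^k_{ij} has n choices for the upper index and n(n+1)/2 independent symmetric lower index pairs.
Total = 2 × 2×3/2 = 2 × 3 = 6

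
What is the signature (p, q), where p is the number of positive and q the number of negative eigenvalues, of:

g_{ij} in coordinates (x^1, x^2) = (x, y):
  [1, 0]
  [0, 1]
The metric is diagonal, so its eigenvalues are the diagonal entries: 1, 1 (at a generic point, where coordinate-dependent entries are positive).
2 positive, 0 negative.
(2, 0) - Riemannian (positive definite)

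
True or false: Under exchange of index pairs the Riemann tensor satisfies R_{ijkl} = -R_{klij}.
The pair-exchange symmetry has a plus sign: R_{ijkl} = +R_{klij}.
False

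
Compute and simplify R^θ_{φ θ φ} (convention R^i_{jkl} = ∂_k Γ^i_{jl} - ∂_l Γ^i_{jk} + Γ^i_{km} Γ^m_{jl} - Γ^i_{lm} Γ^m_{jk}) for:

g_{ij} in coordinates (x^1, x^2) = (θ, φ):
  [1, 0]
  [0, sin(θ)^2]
Non-zero Christoffel symbols (Γ^k_{ij} = Γ^k_{ji}):
Γ^θ_{φ φ} = -sin(2*θ)/2
Γ^φ_{θ φ} = 1/tan(θ)
R^θ_{φ θ φ} = ∂_θ Γ^θ_{φ φ} - ∂_φ Γ^θ_{φ θ} + Γ^θ_{θ m} Γ^m_{φ φ} - Γ^θ_{φ m} Γ^m_{φ θ}
  = (-cos(2*θ)) - (0) + (0) - (-cos(θ)^2) = sin(θ)^2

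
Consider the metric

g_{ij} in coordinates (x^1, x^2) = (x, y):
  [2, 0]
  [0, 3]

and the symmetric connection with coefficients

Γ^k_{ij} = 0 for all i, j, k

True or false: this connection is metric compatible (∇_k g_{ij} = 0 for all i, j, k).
Using ∇_k g_{ij} = ∂_k g_{ij} - Γ^m_{ki} g_{mj} - Γ^m_{kj} g_{im}:
e.g. ∇_x g_{xx} = (0) - (0) - (0) = 0
Every component ∇_k g_{ij} vanishes: the connection is metric compatible.
True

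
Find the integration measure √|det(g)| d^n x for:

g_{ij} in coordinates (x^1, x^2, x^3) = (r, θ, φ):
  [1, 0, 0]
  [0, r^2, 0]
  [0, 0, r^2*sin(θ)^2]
det(g) = r^4*sin(θ)^2
√|det(g)| = r^2*sin(θ) (taking 0 < θ < π so that |sin(θ)| = sin(θ))
Volume element: dV = r^2*sin(θ) dr dθ dφ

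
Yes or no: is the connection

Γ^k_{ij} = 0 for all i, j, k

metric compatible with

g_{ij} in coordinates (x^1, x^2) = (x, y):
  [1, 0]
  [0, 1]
Using ∇_k g_{ij} = ∂_k g_{ij} - Γ^m_{ki} g_{mj} - Γ^m_{kj} g_{im}:
e.g. ∇_x g_{xy} = (0) - (0) - (0) = 0
Every component ∇_k g_{ij} vanishes: the connection is metric compatible.
Yes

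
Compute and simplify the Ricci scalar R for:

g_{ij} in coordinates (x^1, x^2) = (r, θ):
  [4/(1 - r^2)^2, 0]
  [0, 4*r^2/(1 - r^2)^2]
Non-zero Christoffel symbols (Γ^k_{ij} = Γ^k_{ji}):
Γ^r_{r r} = 2*r/(1 - r^2)
Γ^r_{θ θ} = (r^3 + r)/(r^2 - 1)
Γ^θ_{r θ} = (-r^2 - 1)/(r^3 - r)
Ricci tensor (R_{ij} = R^k_{ikj}): R_{rr} = -4/(r^2 - 1)^2, R_{rθ} = 0, R_{θθ} = -4*r^2/(r^2 - 1)^2
Inverse metric: g^{rr} = (1 - r^2)^2/4, g^{θθ} = (1 - r^2)^2/(4*r^2)
R = g^{ij} R_{ij} = ((1 - r^2)^2/4)(-4/(r^2 - 1)^2) + ((1 - r^2)^2/(4*r^2))(-4*r^2/(r^2 - 1)^2) = -2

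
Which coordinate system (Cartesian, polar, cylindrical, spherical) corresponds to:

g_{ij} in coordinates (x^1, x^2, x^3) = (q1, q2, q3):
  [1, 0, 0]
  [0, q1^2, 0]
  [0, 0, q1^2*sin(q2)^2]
The line element ds^2 = dq1^2 + q1^2 dq2^2 + q1^2 sin(q2)^2 dq3^2 is dr^2 + r^2 dθ^2 + r^2 sin(θ)^2 dφ^2 with q1 = r, q2 = θ, q3 = φ.
spherical coordinates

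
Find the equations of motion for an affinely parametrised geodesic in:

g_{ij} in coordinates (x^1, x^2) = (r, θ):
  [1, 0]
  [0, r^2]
Geodesic equation: d^2x^k/dλ^2 + Γ^k_{ij} (dx^i/dλ)(dx^j/dλ) = 0.
Non-zero Christoffel symbols:
Γ^r_{θ θ} = -r
Γ^θ_{r θ} = 1/r
Substituting (the symmetric pair Γ^k_{ij}, Γ^k_{ji} combines into a factor 2):
d^2r/dλ^2 - r (dθ/dλ)^2 = 0
d^2θ/dλ^2 + (2/r) (dr/dλ)(dθ/dλ) = 0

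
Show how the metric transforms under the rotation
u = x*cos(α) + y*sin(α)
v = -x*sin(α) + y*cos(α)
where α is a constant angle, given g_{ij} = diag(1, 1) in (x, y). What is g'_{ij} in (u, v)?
Invert the transformation: x = u*cos(α) - v*sin(α), y = u*sin(α) + v*cos(α)
g'_{ij} = (∂x^k/∂x'^i)(∂x^l/∂x'^j) g_{kl}; with g_{kl} = δ_{kl} this is Σ_k (∂x^k/∂x'^i)(∂x^k/∂x'^j).
Jacobian: ∂x/∂u = cos(α), ∂x/∂v = -sin(α), ∂y/∂u = sin(α), ∂y/∂v = cos(α)
g'_{uu} = (cos(α))(cos(α)) + (sin(α))(sin(α)) = 1
g'_{uv} = (cos(α))(-sin(α)) + (sin(α))(cos(α)) = 0
g'_{vv} = (-sin(α))(-sin(α)) + (cos(α))(cos(α)) = 1
g'_{ij} = diag(1, 1)
The Euclidean metric is invariant under rotations.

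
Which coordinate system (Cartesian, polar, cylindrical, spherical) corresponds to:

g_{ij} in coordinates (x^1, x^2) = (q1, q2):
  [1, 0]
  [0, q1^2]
The line element ds^2 = dq1^2 + q1^2 dq2^2 is dr^2 + r^2 dθ^2 with q1 = r, q2 = θ.
polar coordinates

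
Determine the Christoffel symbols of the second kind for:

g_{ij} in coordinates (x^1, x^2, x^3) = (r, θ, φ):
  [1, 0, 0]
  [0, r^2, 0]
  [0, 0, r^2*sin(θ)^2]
Using Γ^k_{ij} = (1/2) g^{km} (∂_i g_{mj} + ∂_j g_{mi} - ∂_m g_{ij}); the metric is diagonal, so only the m = k term contributes.
Non-zero symbols (using the symmetry Γ^k_{ij} = Γ^k_{ji}):
Γ^r_{θ θ} = (1/2) g^{rr} (∂_θ g_{rθ} + ∂_θ g_{rθ} - ∂_r g_{θθ}) = (1/2)(1)((0) + (0) - (2*r)) = -r
Γ^r_{φ φ} = (1/2) g^{rr} (∂_φ g_{rφ} + ∂_φ g_{rφ} - ∂_r g_{φφ}) = (1/2)(1)((0) + (0) - (2*r*sin(θ)^2)) = -r*sin(θ)^2
Γ^θ_{r θ} = (1/2) g^{θθ} (∂_r g_{θθ} + ∂_θ g_{θr} - ∂_θ g_{rθ}) = (1/2)(1/r^2)((2*r) + (0) - (0)) = 1/r
Γ^θ_{φ φ} = (1/2) g^{θθ} (∂_φ g_{θφ} + ∂_φ g_{θφ} - ∂_θ g_{φφ}) = (1/2)(1/r^2)((0) + (0) - (r^2*sin(2*θ))) = -sin(2*θ)/2
Γ^φ_{r φ} = (1/2) g^{φφ} (∂_r g_{φφ} + ∂_φ g_{φr} - ∂_φ g_{rφ}) = (1/2)(1/(r^2*sin(θ)^2))((2*r*sin(θ)^2) + (0) - (0)) = 1/r
Γ^φ_{θ φ} = (1/2) g^{φφ} (∂_θ g_{φφ} + ∂_φ g_{φθ} - ∂_φ g_{θφ}) = (1/2)(1/(r^2*sin(θ)^2))((r^2*sin(2*θ)) + (0) - (0)) = 1/tan(θ)
All other Christoffel symbols are zero.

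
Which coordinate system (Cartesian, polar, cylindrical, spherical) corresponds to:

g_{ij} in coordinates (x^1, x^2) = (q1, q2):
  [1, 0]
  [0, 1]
All components are constant and the metric is the identity, i.e. orthonormal rectilinear coordinates.
Cartesian (2D) coordinates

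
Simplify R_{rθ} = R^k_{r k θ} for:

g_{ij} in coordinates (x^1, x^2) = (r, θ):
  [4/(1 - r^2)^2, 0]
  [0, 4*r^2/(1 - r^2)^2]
Non-zero Christoffel symbols (Γ^k_{ij} = Γ^k_{ji}):
Γ^r_{r r} = 2*r/(1 - r^2)
Γ^r_{θ θ} = (r^3 + r)/(r^2 - 1)
Γ^θ_{r θ} = (-r^2 - 1)/(r^3 - r)
R^r_{r r θ} = 0 (a repeated index in an antisymmetric pair)
R^θ_{r θ θ} = 0 (a repeated index in an antisymmetric pair)
R_{rθ} = R^r_{r r θ} + R^θ_{r θ θ} = (0) + (0) = 0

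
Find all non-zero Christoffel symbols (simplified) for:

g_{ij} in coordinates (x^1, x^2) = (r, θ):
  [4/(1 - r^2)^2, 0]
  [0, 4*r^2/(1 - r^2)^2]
Using Γ^k_{ij} = (1/2) g^{km} (∂_i g_{mj} + ∂_j g_{mi} - ∂_m g_{ij}); the metric is diagonal, so only the m = k term contributes.
Non-zero symbols (using the symmetry Γ^k_{ij} = Γ^k_{ji}):
Γ^r_{r r} = (1/2) g^{rr} (∂_r g_{rr} + ∂_r g_{rr} - ∂_r g_{rr}) = (1/2)((1 - r^2)^2/4)((16*r/(1 - r^2)^3) + (16*r/(1 - r^2)^3) - (16*r/(1 - r^2)^3)) = 2*r/(1 - r^2)
Γ^r_{θ θ} = (1/2) g^{rr} (∂_θ g_{rθ} + ∂_θ g_{rθ} - ∂_r g_{θθ}) = (1/2)((1 - r^2)^2/4)((0) + (0) - (-8*(r^3 + r)/(r^2 - 1)^3)) = (r^3 + r)/(r^2 - 1)
Γ^θ_{r θ} = (1/2) g^{θθ} (∂_r g_{θθ} + ∂_θ g_{θr} - ∂_θ g_{rθ}) = (1/2)((1 - r^2)^2/(4*r^2))((-8*(r^3 + r)/(r^2 - 1)^3) + (0) - (0)) = (-r^2 - 1)/(r^3 - r)
All other Christoffel symbols are zero.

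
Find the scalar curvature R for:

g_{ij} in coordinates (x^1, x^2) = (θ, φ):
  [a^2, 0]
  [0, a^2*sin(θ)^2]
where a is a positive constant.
Non-zero Christoffel symbols (Γ^k_{ij} = Γ^k_{ji}):
Γ^θ_{φ φ} = -sin(2*θ)/2
Γ^φ_{θ φ} = 1/tan(θ)
Ricci tensor (R_{ij} = R^k_{ikj}): R_{θθ} = 1, R_{θφ} = 0, R_{φφ} = sin(θ)^2
Inverse metric: g^{θθ} = 1/a^2, g^{φφ} = 1/(a^2*sin(θ)^2)
R = g^{ij} R_{ij} = (1/a^2)(1) + (1/(a^2*sin(θ)^2))(sin(θ)^2) = 2/a^2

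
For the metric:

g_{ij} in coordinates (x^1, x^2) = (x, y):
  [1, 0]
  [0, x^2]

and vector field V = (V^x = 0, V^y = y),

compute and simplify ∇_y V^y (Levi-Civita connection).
Non-zero Christoffel symbols:
Γ^x_{y y} = -x
Γ^y_{x y} = 1/x
∇_y V^y = ∂_y V^y + Γ^y_{y j} V^j
  = (1) + (1/x)(0) + (0)(y)
  = 1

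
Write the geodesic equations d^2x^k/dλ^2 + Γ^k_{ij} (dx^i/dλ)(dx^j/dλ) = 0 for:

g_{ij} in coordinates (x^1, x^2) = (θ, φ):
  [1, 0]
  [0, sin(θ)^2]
Geodesic equation: d^2x^k/dλ^2 + Γ^k_{ij} (dx^i/dλ)(dx^j/dλ) = 0.
Non-zero Christoffel symbols:
Γ^θ_{φ φ} = -sin(2*θ)/2
Γ^φ_{θ φ} = 1/tan(θ)
Substituting (the symmetric pair Γ^k_{ij}, Γ^k_{ji} combines into a factor 2):
d^2θ/dλ^2 - (sin(2*θ)/2) (dφ/dλ)^2 = 0
d^2φ/dλ^2 + (2/tan(θ)) (dθ/dλ)(dφ/dλ) = 0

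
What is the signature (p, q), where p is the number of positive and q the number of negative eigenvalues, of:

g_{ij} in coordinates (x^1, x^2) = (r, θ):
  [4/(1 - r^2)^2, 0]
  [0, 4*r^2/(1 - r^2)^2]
The metric is diagonal, so its eigenvalues are the diagonal entries: 4/(1 - r^2)^2, 4*r^2/(1 - r^2)^2 (at a generic point, where coordinate-dependent entries are positive).
2 positive, 0 negative.
(2, 0) - Riemannian (positive definite)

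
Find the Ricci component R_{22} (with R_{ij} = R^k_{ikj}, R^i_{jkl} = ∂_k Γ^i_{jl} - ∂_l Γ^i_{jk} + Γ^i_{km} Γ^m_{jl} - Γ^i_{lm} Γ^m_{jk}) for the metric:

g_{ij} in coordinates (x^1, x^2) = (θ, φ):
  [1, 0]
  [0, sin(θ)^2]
Non-zero Christoffel symbols (Γ^k_{ij} = Γ^k_{ji}):
Γ^θ_{φ φ} = -sin(2*θ)/2
Γ^φ_{θ φ} = 1/tan(θ)
R^θ_{φ θ φ} = ∂_θ Γ^θ_{φ φ} - ∂_φ Γ^θ_{φ θ} + Γ^θ_{θ m} Γ^m_{φ φ} - Γ^θ_{φ m} Γ^m_{φ θ}
  = (-cos(2*θ)) - (0) + (0) - (-cos(θ)^2) = sin(θ)^2
R^φ_{φ φ φ} = 0 (a repeated index in an antisymmetric pair)
R_{φφ} = R^θ_{φ θ φ} + R^φ_{φ φ φ} = (sin(θ)^2) + (0) = sin(θ)^2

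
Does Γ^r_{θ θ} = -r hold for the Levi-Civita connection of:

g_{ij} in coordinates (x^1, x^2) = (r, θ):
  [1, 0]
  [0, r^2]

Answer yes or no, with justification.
Γ^r_{θ θ} = (1/2) g^{rr} (∂_θ g_{rθ} + ∂_θ g_{rθ} - ∂_r g_{θθ}) = (1/2)(1)((0) + (0) - (2*r)) = -r
This equals the proposed value -r.
Yes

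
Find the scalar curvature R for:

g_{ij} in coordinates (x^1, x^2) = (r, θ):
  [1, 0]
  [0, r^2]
Non-zero Christoffel symbols (Γ^k_{ij} = Γ^k_{ji}):
Γ^r_{θ θ} = -r
Γ^θ_{r θ} = 1/r
Ricci tensor (R_{ij} = R^k_{ikj}): R_{rr} = 0, R_{rθ} = 0, R_{θθ} = 0
Inverse metric: g^{rr} = 1, g^{θθ} = 1/r^2
R = g^{ij} R_{ij} = (1)(0) + (1/r^2)(0) = 0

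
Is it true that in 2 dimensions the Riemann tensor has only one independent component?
The number of independent components is n^2(n^2-1)/12 = 4·3/12 = 1 for n = 2 (e.g. R_{1212}).
Yes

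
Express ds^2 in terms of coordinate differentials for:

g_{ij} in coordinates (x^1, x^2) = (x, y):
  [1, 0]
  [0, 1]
ds^2 = g_{ij} dx^i dx^j; only the non-zero components contribute.
ds^2 = dx^2 + dy^2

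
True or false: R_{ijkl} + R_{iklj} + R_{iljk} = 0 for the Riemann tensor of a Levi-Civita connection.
This is the first (algebraic) Bianchi identity.
True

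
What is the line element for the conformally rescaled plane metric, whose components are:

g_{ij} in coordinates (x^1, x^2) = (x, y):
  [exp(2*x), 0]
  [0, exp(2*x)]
ds^2 = g_{ij} dx^i dx^j; only the non-zero components contribute.
ds^2 = exp(2*x) dx^2 + exp(2*x) dy^2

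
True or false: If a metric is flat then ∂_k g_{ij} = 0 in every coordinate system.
Flatness means R^i_{jkl} = 0; the components can still vary, e.g. the flat plane in polar coordinates has g_{θθ} = r^2.
False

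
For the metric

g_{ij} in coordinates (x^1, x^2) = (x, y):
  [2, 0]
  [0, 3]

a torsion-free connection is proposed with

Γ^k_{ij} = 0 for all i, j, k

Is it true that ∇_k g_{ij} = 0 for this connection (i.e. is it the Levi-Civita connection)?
Using ∇_k g_{ij} = ∂_k g_{ij} - Γ^m_{ki} g_{mj} - Γ^m_{kj} g_{im}:
e.g. ∇_x g_{yy} = (0) - (0) - (0) = 0
Every component ∇_k g_{ij} vanishes: the connection is metric compatible.
Yes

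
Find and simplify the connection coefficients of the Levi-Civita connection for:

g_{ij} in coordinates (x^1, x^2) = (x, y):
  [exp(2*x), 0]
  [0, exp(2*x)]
Using Γ^k_{ij} = (1/2) g^{km} (∂_i g_{mj} + ∂_j g_{mi} - ∂_m g_{ij}); the metric is diagonal, so only the m = k term contributes.
Non-zero symbols (using the symmetry Γ^k_{ij} = Γ^k_{ji}):
Γ^x_{x x} = (1/2) g^{xx} (∂_x g_{xx} + ∂_x g_{xx} - ∂_x g_{xx}) = (1/2)(exp(-2*x))((2*exp(2*x)) + (2*exp(2*x)) - (2*exp(2*x))) = 1
Γ^x_{y y} = (1/2) g^{xx} (∂_y g_{xy} + ∂_y g_{xy} - ∂_x g_{yy}) = (1/2)(exp(-2*x))((0) + (0) - (2*exp(2*x))) = -1
Γ^y_{x y} = (1/2) g^{yy} (∂_x g_{yy} + ∂_y g_{yx} - ∂_y g_{xy}) = (1/2)(exp(-2*x))((2*exp(2*x)) + (0) - (0)) = 1
All other Christoffel symbols are zero.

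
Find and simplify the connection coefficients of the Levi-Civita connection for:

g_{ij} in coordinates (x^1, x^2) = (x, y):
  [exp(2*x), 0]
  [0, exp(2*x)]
Using Γ^k_{ij} = (1/2) g^{km} (∂_i g_{mj} + ∂_j g_{mi} - ∂_m g_{ij}); the metric is diagonal, so only the m = k term contributes.
Non-zero symbols (using the symmetry Γ^k_{ij} = Γ^k_{ji}):
Γ^x_{x x} = (1/2) g^{xx} (∂_x g_{xx} + ∂_x g_{xx} - ∂_x g_{xx}) = (1/2)(exp(-2*x))((2*exp(2*x)) + (2*exp(2*x)) - (2*exp(2*x))) = 1
Γ^x_{y y} = (1/2) g^{xx} (∂_y g_{xy} + ∂_y g_{xy} - ∂_x g_{yy}) = (1/2)(exp(-2*x))((0) + (0) - (2*exp(2*x))) = -1
Γ^y_{x y} = (1/2) g^{yy} (∂_x g_{yy} + ∂_y g_{yx} - ∂_y g_{xy}) = (1/2)(exp(-2*x))((2*exp(2*x)) + (0) - (0)) = 1
All other Christoffel symbols are zero.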